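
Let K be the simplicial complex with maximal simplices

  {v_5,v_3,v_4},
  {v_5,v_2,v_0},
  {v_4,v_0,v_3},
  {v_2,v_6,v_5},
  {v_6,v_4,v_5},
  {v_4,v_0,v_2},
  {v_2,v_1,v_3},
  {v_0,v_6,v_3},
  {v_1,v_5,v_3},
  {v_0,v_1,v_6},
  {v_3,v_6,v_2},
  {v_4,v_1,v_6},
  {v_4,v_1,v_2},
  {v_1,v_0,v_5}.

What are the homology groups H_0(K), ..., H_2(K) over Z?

H_0 ≅ Z,  H_1 ≅ Z^2,  H_2 ≅ Z.

Take the total order v_0 < v_1 < v_2 < v_3 < v_4 < v_5 < v_6 on the vertex set. Then K (dimension 2) consists of the simplices:

  0-simplices (7): [v_0], [v_1], [v_2], [v_3], [v_4], [v_5], [v_6]
  1-simplices (21): (21 of them)
  2-simplices (14): (14 of them)

giving chain groups C_0 ≅ Z^7, C_1 ≅ Z^21, C_2 ≅ Z^14.

Boundary ∂_1: C_1 → C_0 is given by ∂[p,q] = [q] − [p].
As a 7×21 matrix over Z this has rank 6, with invariant factors (1,1,1,1,1,1).

∂_2: C_2 → C_1 sends each 2-simplex [p,q,r] to [q,r] − [p,r] + [p,q]. For instance
  ∂[v_0,v_3,v_4] = [v_3,v_4] − [v_0,v_4] + [v_0,v_3],
  ∂[v_1,v_3,v_5] = [v_3,v_5] − [v_1,v_5] + [v_1,v_3].
This gives a 21×14 integer matrix of rank 13; reducing to Smith normal form yields diagonal entries (1,1,1,1,1,1,1,1,1,1,1,1,1).

Computing H_k = (kernel of ∂_k) / (image of ∂_{k+1}):

  H_0: rank C_0 − rank ∂_1 = 7 − 6 = 1, and the invariant factors of ∂_1 are all 1, so H_0 ≅ Z.
  H_1: rank ker ∂_1 − rank ∂_2 = (21 − 6) − 13 = 2, and the invariant factors of ∂_2 are all 1, so H_1 ≅ Z^2.
  H_2: rank ker ∂_2 − rank ∂_3 = (14 − 13) − 0 = 1, and there is no ∂_3, so H_2 ≅ Z.

(K is a triangulation of the torus T^2.)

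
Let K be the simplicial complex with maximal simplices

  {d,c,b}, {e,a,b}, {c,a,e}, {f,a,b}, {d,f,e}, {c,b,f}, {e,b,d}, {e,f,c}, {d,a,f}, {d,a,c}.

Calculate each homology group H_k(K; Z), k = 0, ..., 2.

Fix the vertex order a < b < c < d < e < f and write every simplex with vertices in increasing order. Then dim K = 2 and the simplices of K are:

  0-simplices (6): a, b, c, d, e, f
  1-simplices (15): ab, ac, ad, ae, af, bc, bd, be, bf, cd, ce, cf, de, df, ef
  2-simplices (10): abe, abf, acd, ace, adf, bcd, bcf, bde, cef, def

so the chain groups are C_0 ≅ Z^6, C_1 ≅ Z^15, C_2 ≅ Z^10.

The boundary map ∂_1: C_1 → C_0 is given by ∂[p,q] = [q] − [p]. For instance
  ∂cf = f − c.
This gives a 6×15 integer matrix of rank 5; reducing to Smith normal form yields diagonal entries (1,1,1,1,1).

∂_2: C_2 → C_1 maps a triangle to the signed sum of its edges. For instance
  ∂cef = ef − cf + ce,
  ∂bde = de − be + bd.
The resulting 15×10 matrix has rank 10, and its Smith normal form has invariant factors (1,1,1,1,1,1,1,1,1,2).

From H_k ≅ ker(∂_k) / im(∂_{k+1}) we obtain:

  H_0: rank C_0 − rank ∂_1 = 6 − 5 = 1, and the invariant factors of ∂_1 are all 1, so H_0 = Z.
  H_1: rank ker ∂_1 − rank ∂_2 = (15 − 5) − 10 = 0, and ∂_2 has invariant factor 2 > 1, so H_1 = Z/2Z.
  H_2: rank ker ∂_2 − rank ∂_3 = (10 − 10) − 0 = 0, and there is no ∂_3, so H_2 = 0.

H_0 = Z,  H_1 = Z/2Z,  H_2 = 0.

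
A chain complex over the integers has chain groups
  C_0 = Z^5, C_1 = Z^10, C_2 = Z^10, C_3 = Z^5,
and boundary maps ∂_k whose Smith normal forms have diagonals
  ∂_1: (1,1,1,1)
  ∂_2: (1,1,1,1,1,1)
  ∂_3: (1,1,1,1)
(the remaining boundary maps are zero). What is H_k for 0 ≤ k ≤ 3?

H_0 = Z,  H_1 = 0,  H_2 = 0,  H_3 = Z.

H_0: b_0 = 5 − 0 − 4 = 1; torsion from ∂_1 factors > 1: none. So H_0 = Z.
H_1: b_1 = 10 − 4 − 6 = 0; torsion from ∂_2 factors > 1: none. So H_1 = 0.
H_2: b_2 = 10 − 6 − 4 = 0; torsion from ∂_3 factors > 1: none. So H_2 = 0.
H_3: b_3 = 5 − 4 − 0 = 1; torsion from ∂_4 factors > 1: none. So H_3 = Z.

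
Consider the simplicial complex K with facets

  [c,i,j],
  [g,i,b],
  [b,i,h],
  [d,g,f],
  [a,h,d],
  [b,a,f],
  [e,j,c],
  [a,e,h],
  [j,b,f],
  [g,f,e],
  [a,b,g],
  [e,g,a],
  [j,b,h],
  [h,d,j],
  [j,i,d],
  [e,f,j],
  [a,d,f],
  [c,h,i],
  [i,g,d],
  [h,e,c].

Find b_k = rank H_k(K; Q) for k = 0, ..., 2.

Fix the vertex order a < b < c < d < e < f < g < h < i < j and write every simplex with vertices in increasing order. Then dim K = 2 and the simplices of K are:

  0-simplices (10): a, b, c, d, e, f, g, h, i, j
  1-simplices (30): ab, ad, ae, af, ag, ah, bf, bg, bh, bi, bj, ce, ch, ci, cj, df, dg, dh, di, dj, ef, eg, eh, ej, fg, fj, gi, hi, hj, ij
  2-simplices (20): abf, abg, adf, adh, aeg, aeh, bfj, bgi, bhi, bhj, ceh, cej, chi, cij, dfg, dgi, dhj, dij, efg, efj

giving chain groups C_0 ≅ Z^10, C_1 ≅ Z^30, C_2 ≅ Z^20.

Boundary ∂_1: C_1 → C_0 sends each edge [p,q] (with p < q) to q − p. For instance
  ∂bf = f − b.
As a 10×30 matrix over Z this has rank 9, with invariant factors (1,1,1,1,1,1,1,1,1).

The boundary map ∂_2: C_2 → C_1 maps a triangle to the signed sum of its edges. For instance
  ∂efj = fj − ej + ef,
  ∂cej = ej − cj + ce.
The 30×20 boundary matrix has rank 20 and Smith normal form diag(1,1,1,1,1,1,1,1,1,1,1,1,1,1,1,1,1,1,1,2).

Reading off H_k = ker ∂_k / im ∂_{k+1}:

  H_0: rank C_0 − rank ∂_1 = 10 − 9 = 1, and the invariant factors of ∂_1 are all 1, so H_0 = Z.
  H_1: rank ker ∂_1 − rank ∂_2 = (30 − 9) − 20 = 1, and ∂_2 has invariant factor 2 > 1, so H_1 = Z ⊕ Z/2Z.
  H_2: rank ker ∂_2 − rank ∂_3 = (20 − 20) − 0 = 0, and there is no ∂_3, so H_2 = 0.

As a check, the Euler characteristic is 10 − 30 + 20 = 0, which agrees with 1 − 1 + 0 = 0.

Hence the Betti numbers are b_0 = 1, b_1 = 1, b_2 = 0.

b_0 = 1, b_1 = 1, b_2 = 0.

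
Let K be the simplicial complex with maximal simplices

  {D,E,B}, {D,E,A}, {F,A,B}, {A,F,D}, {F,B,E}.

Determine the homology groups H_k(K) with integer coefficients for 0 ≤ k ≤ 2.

H_0 ≅ Z,  H_1 ≅ Z,  H_2 = 0.

We work with the vertex ordering A < B < D < E < F. The simplices of K, each written with vertices in increasing order, are:

  0-simplices (5): A, B, D, E, F
  1-simplices (10): AB, AD, AE, AF, BD, BE, BF, DE, DF, EF
  2-simplices (5): ABF, ADE, ADF, BDE, BEF

Hence C_0 ≅ Z^5, C_1 ≅ Z^10, C_2 ≅ Z^5.

∂_1: C_1 → C_0 sends each edge [p,q] (with p < q) to q − p. For instance
  ∂EF = F − E.
This gives a 5×10 integer matrix of rank 4; reducing to Smith normal form yields diagonal entries (1,1,1,1).

Boundary ∂_2: C_2 → C_1 maps a triangle to the signed sum of its edges. For instance
  ∂BDE = DE − BE + BD,
  ∂ABF = BF − AF + AB.
This gives a 10×5 integer matrix of rank 5; reducing to Smith normal form yields diagonal entries (1,1,1,1,1).

Reading off H_k = ker ∂_k / im ∂_{k+1}:

  H_0: rank C_0 − rank ∂_1 = 5 − 4 = 1, and the invariant factors of ∂_1 are all 1, so H_0 ≅ Z.
  H_1: rank ker ∂_1 − rank ∂_2 = (10 − 4) − 5 = 1, and the invariant factors of ∂_2 are all 1, so H_1 ≅ Z.
  H_2: rank ker ∂_2 − rank ∂_3 = (5 − 5) − 0 = 0, and there is no ∂_3, so H_2 ≅ 0.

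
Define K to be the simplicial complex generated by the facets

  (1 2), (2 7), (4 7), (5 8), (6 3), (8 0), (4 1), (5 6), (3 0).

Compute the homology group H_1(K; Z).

H_1 = Z^2.

Take the total order 0 < 1 < 2 < 3 < 4 < 5 < 6 < 7 < 8 on the vertex set. Then K (dimension 1) consists of the simplices:

  0-simplices (9): [0], [1], [2], [3], [4], [5], [6], [7], [8]
  1-simplices (9): [0,3], [0,8], [1,2], [1,4], [2,7], [3,6], [4,7], [5,6], [5,8]

Hence C_0 ≅ Z^9, C_1 ≅ Z^9.

Boundary ∂_1: C_1 → C_0 sends each edge [p,q] (with p < q) to q − p.
This gives a 9×9 integer matrix of rank 7; reducing to Smith normal form yields diagonal entries (1,1,1,1,1,1,1).

Now H_k = ker ∂_k / im ∂_{k+1}, so:

  H_1: rank ker ∂_1 − rank ∂_2 = (9 − 7) − 0 = 2, and there is no ∂_2, so H_1 ≅ Z^2.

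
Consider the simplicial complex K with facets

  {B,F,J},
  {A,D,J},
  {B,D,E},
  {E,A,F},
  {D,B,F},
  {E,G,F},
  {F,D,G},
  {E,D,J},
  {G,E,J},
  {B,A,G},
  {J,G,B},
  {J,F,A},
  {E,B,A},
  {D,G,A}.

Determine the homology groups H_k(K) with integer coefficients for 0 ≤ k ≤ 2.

Fix the vertex order A < B < D < E < F < G < J and write every simplex with vertices in increasing order. Then dim K = 2 and the simplices of K are:

  0-simplices (7): A, B, D, E, F, G, J
  1-simplices (21): AB, AD, AE, AF, AG, AJ, BD, BE, BF, BG, BJ, DE, DF, DG, DJ, EF, EG, EJ, FG, FJ, GJ
  2-simplices (14): ABE, ABG, ADG, ADJ, AEF, AFJ, BDE, BDF, BFJ, BGJ, DEJ, DFG, EFG, EGJ

giving chain groups C_0 ≅ Z^7, C_1 ≅ Z^21, C_2 ≅ Z^14.

The boundary map ∂_1: C_1 → C_0 maps an edge to its endpoints' difference, ∂[p,q] = q − p. For instance
  ∂BF = F − B.
The 7×21 boundary matrix has rank 6 and Smith normal form diag(1,1,1,1,1,1).

∂_2: C_2 → C_1 sends each 2-simplex [p,q,r] to [q,r] − [p,r] + [p,q]. For instance
  ∂BGJ = GJ − BJ + BG,
  ∂EFG = FG − EG + EF.
The 21×14 boundary matrix has rank 13 and Smith normal form diag(1,1,1,1,1,1,1,1,1,1,1,1,1).

From H_k ≅ ker(∂_k) / im(∂_{k+1}) we obtain:

  H_0: rank C_0 − rank ∂_1 = 7 − 6 = 1, and the invariant factors of ∂_1 are all 1, so H_0 ≅ Z.
  H_1: rank ker ∂_1 − rank ∂_2 = (21 − 6) − 13 = 2, and the invariant factors of ∂_2 are all 1, so H_1 ≅ Z^2.
  H_2: rank ker ∂_2 − rank ∂_3 = (14 − 13) − 0 = 1, and there is no ∂_3, so H_2 ≅ Z.

H_0 ≅ Z,  H_1 ≅ Z^2,  H_2 ≅ Z.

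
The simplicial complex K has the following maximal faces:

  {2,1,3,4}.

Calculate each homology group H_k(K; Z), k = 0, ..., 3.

Take the total order 1 < 2 < 3 < 4 on the vertex set. Then K (dimension 3) consists of the simplices:

  0-simplices (4): [1], [2], [3], [4]
  1-simplices (6): [1,2], [1,3], [1,4], [2,3], [2,4], [3,4]
  2-simplices (4): [1,2,3], [1,2,4], [1,3,4], [2,3,4]
  3-simplices (1): [1,2,3,4]

so the chain groups are C_0 ≅ Z^4, C_1 ≅ Z^6, C_2 ≅ Z^4, C_3 ≅ Z^1.

The boundary map ∂_1: C_1 → C_0 is given by ∂[p,q] = [q] − [p].
This gives a 4×6 integer matrix of rank 3; reducing to Smith normal form yields diagonal entries (1,1,1).

The boundary map ∂_2: C_2 → C_1 acts by ∂[p,q,r] = [q,r] − [p,r] + [p,q]. For instance
  ∂[1,3,4] = [3,4] − [1,4] + [1,3],
  ∂[1,2,4] = [2,4] − [1,4] + [1,2].
This gives a 6×4 integer matrix of rank 3; reducing to Smith normal form yields diagonal entries (1,1,1).

∂_3: C_3 → C_2 sends each 3-simplex σ to the alternating sum Σ_i (−1)^i (σ with its i-th vertex removed). For instance
  ∂[1,2,3,4] = [2,3,4] − [1,3,4] + [1,2,4] − [1,2,3].
This gives a 4×1 integer matrix of rank 1; reducing to Smith normal form yields diagonal entries (1).

From H_k ≅ ker(∂_k) / im(∂_{k+1}) we obtain:

  H_0: rank C_0 − rank ∂_1 = 4 − 3 = 1, and the invariant factors of ∂_1 are all 1, so H_0 ≅ Z.
  H_1: rank ker ∂_1 − rank ∂_2 = (6 − 3) − 3 = 0, and the invariant factors of ∂_2 are all 1, so H_1 ≅ 0.
  H_2: rank ker ∂_2 − rank ∂_3 = (4 − 3) − 1 = 0, and the invariant factors of ∂_3 are all 1, so H_2 ≅ 0.
  H_3: rank ker ∂_3 − rank ∂_4 = (1 − 1) − 0 = 0, and there is no ∂_4, so H_3 ≅ 0.

H_0 ≅ Z,  H_1 = 0,  H_2 = 0,  H_3 = 0.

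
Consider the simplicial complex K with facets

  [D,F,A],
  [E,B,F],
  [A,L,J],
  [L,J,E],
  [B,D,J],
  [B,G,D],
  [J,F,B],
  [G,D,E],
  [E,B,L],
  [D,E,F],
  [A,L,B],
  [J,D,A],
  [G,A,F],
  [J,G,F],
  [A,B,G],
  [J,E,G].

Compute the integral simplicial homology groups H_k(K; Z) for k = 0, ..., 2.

H_0 ≅ Z,  H_1 ≅ Z^2,  H_2 ≅ Z.

Take the total order A < B < D < E < F < G < J < L on the vertex set. Then K (dimension 2) consists of the simplices:

  0-simplices (8): A, B, D, E, F, G, J, L
  1-simplices (24): AB, AD, AF, AG, AJ, AL, BD, BE, BF, BG, BJ, BL, DE, DF, DG, DJ, EF, EG, EJ, EL, FG, FJ, GJ, JL
  2-simplices (16): ABG, ABL, ADF, ADJ, AFG, AJL, BDG, BDJ, BEF, BEL, BFJ, DEF, DEG, EGJ, EJL, FGJ

so the chain groups are C_0 ≅ Z^8, C_1 ≅ Z^24, C_2 ≅ Z^16.

Boundary ∂_1: C_1 → C_0 sends each edge [p,q] (with p < q) to q − p. For instance
  ∂FG = G − F.
This gives a 8×24 integer matrix of rank 7; reducing to Smith normal form yields diagonal entries (1,1,1,1,1,1,1).

The boundary map ∂_2: C_2 → C_1 maps a triangle to the signed sum of its edges. For instance
  ∂BEF = EF − BF + BE,
  ∂BDG = DG − BG + BD.
The 24×16 boundary matrix has rank 15 and Smith normal form diag(1,1,1,1,1,1,1,1,1,1,1,1,1,1,1).

Now H_k = ker ∂_k / im ∂_{k+1}, so:

  H_0: rank C_0 − rank ∂_1 = 8 − 7 = 1, and the invariant factors of ∂_1 are all 1, so H_0 = Z.
  H_1: rank ker ∂_1 − rank ∂_2 = (24 − 7) − 15 = 2, and the invariant factors of ∂_2 are all 1, so H_1 = Z^2.
  H_2: rank ker ∂_2 − rank ∂_3 = (16 − 15) − 0 = 1, and there is no ∂_3, so H_2 = Z.

As a check, the Euler characteristic is 8 − 24 + 16 = 0, which agrees with 1 − 2 + 1 = 0.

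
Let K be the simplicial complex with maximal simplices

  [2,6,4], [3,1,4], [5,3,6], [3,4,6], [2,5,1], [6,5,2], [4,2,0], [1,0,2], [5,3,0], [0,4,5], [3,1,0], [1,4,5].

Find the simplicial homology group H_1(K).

H_1 ≅ Z/2.

Take the total order 0 < 1 < 2 < 3 < 4 < 5 < 6 on the vertex set. Then K (dimension 2) consists of the simplices:

  0-simplices (7): [0], [1], [2], [3], [4], [5], [6]
  1-simplices (18): [0,1], [0,2], [0,3], [0,4], [0,5], [1,2], [1,3], [1,4], [1,5], [2,4], [2,5], [2,6], [3,4], [3,5], [3,6], [4,5], [4,6], [5,6]
  2-simplices (12): [0,1,2], [0,1,3], [0,2,4], [0,3,5], [0,4,5], [1,2,5], [1,3,4], [1,4,5], [2,4,6], [2,5,6], [3,4,6], [3,5,6]

giving chain groups C_0 ≅ Z^7, C_1 ≅ Z^18, C_2 ≅ Z^12.

∂_1: C_1 → C_0 is given by ∂[p,q] = [q] − [p]. For instance
  ∂[0,2] = [2] − [0].
As a 7×18 matrix over Z this has rank 6, with invariant factors (1,1,1,1,1,1).

∂_2: C_2 → C_1 sends each 2-simplex [p,q,r] to [q,r] − [p,r] + [p,q]. For instance
  ∂[1,3,4] = [3,4] − [1,4] + [1,3],
  ∂[2,5,6] = [5,6] − [2,6] + [2,5].
As a 18×12 matrix over Z this has rank 12, with invariant factors (1,1,1,1,1,1,1,1,1,1,1,2).

Now H_k = ker ∂_k / im ∂_{k+1}, so:

  H_1: rank ker ∂_1 − rank ∂_2 = (18 − 6) − 12 = 0, and ∂_2 has invariant factor 2 > 1, so H_1 ≅ Z/2.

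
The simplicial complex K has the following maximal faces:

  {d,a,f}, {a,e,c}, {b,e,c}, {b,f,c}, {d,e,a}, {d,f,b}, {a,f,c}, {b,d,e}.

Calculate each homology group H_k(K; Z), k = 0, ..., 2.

Fix the vertex order a < b < c < d < e < f and write every simplex with vertices in increasing order. Then dim K = 2 and the simplices of K are:

  0-simplices (6): a, b, c, d, e, f
  1-simplices (12): ac, ad, ae, af, bc, bd, be, bf, ce, cf, de, df
  2-simplices (8): ace, acf, ade, adf, bce, bcf, bde, bdf

so the chain groups are C_0 ≅ Z^6, C_1 ≅ Z^12, C_2 ≅ Z^8.

∂_1: C_1 → C_0 maps an edge to its endpoints' difference, ∂[p,q] = q − p. For instance
  ∂bc = c − b.
As a 6×12 matrix over Z this has rank 5, with invariant factors (1,1,1,1,1).

Boundary ∂_2: C_2 → C_1 sends each 2-simplex [p,q,r] to [q,r] − [p,r] + [p,q]. For instance
  ∂bdf = df − bf + bd,
  ∂bde = de − be + bd.
This gives a 12×8 integer matrix of rank 7; reducing to Smith normal form yields diagonal entries (1,1,1,1,1,1,1).

Computing H_k = (kernel of ∂_k) / (image of ∂_{k+1}):

  H_0: rank C_0 − rank ∂_1 = 6 − 5 = 1, and the invariant factors of ∂_1 are all 1, so H_0 ≅ Z.
  H_1: rank ker ∂_1 − rank ∂_2 = (12 − 5) − 7 = 0, and the invariant factors of ∂_2 are all 1, so H_1 ≅ 0.
  H_2: rank ker ∂_2 − rank ∂_3 = (8 − 7) − 0 = 1, and there is no ∂_3, so H_2 ≅ Z.

H_0 = Z,  H_1 = 0,  H_2 = Z.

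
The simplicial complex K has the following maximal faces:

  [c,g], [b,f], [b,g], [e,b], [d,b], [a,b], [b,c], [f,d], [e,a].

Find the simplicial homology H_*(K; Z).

Order the vertices as a < b < c < d < e < f < g. Listing each simplex with vertices in this order, K has dimension 1 with simplices:

  0-simplices (7): a, b, c, d, e, f, g
  1-simplices (9): ab, ae, bc, bd, be, bf, bg, cg, df

Hence C_0 ≅ Z^7, C_1 ≅ Z^9.

The boundary map ∂_1: C_1 → C_0 maps an edge to its endpoints' difference, ∂[p,q] = q − p. For instance
  ∂cg = g − c.
The resulting 7×9 matrix has rank 6, and its Smith normal form has invariant factors (1,1,1,1,1,1).

Now H_k = ker ∂_k / im ∂_{k+1}, so:

  H_0: rank C_0 − rank ∂_1 = 7 − 6 = 1, and the invariant factors of ∂_1 are all 1, so H_0 ≅ Z.
  H_1: rank ker ∂_1 − rank ∂_2 = (9 − 6) − 0 = 3, and there is no ∂_2, so H_1 ≅ Z^3.

H_0 ≅ Z,  H_1 ≅ Z^3.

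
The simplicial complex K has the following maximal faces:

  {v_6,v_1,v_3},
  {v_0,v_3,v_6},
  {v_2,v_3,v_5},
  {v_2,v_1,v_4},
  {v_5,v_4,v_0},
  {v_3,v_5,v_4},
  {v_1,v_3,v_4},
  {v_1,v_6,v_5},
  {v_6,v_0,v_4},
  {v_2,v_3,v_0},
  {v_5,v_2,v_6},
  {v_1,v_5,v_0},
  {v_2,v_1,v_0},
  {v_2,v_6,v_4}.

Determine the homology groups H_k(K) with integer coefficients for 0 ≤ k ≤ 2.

We work with the vertex ordering v_0 < v_1 < v_2 < v_3 < v_4 < v_5 < v_6. The simplices of K, each written with vertices in increasing order, are:

  0-simplices (7): [v_0], [v_1], [v_2], [v_3], [v_4], [v_5], [v_6]
  1-simplices (21): (21 of them)
  2-simplices (14): (14 of them)

so the chain groups are C_0 ≅ Z^7, C_1 ≅ Z^21, C_2 ≅ Z^14.

∂_1: C_1 → C_0 is given by ∂[p,q] = [q] − [p]. For instance
  ∂[v_3,v_6] = [v_6] − [v_3].
This gives a 7×21 integer matrix of rank 6; reducing to Smith normal form yields diagonal entries (1,1,1,1,1,1).

∂_2: C_2 → C_1 acts by ∂[p,q,r] = [q,r] − [p,r] + [p,q]. For instance
  ∂[v_3,v_4,v_5] = [v_4,v_5] − [v_3,v_5] + [v_3,v_4],
  ∂[v_0,v_4,v_6] = [v_4,v_6] − [v_0,v_6] + [v_0,v_4].
The 21×14 boundary matrix has rank 13 and Smith normal form diag(1,1,1,1,1,1,1,1,1,1,1,1,1).

From H_k ≅ ker(∂_k) / im(∂_{k+1}) we obtain:

  H_0: rank C_0 − rank ∂_1 = 7 − 6 = 1, and the invariant factors of ∂_1 are all 1, so H_0 = Z.
  H_1: rank ker ∂_1 − rank ∂_2 = (21 − 6) − 13 = 2, and the invariant factors of ∂_2 are all 1, so H_1 = Z^2.
  H_2: rank ker ∂_2 − rank ∂_3 = (14 − 13) − 0 = 1, and there is no ∂_3, so H_2 = Z.

As a check, the Euler characteristic is 7 − 21 + 14 = 0, which agrees with 1 − 2 + 1 = 0.

H_0 ≅ Z,  H_1 ≅ Z^2,  H_2 ≅ Z.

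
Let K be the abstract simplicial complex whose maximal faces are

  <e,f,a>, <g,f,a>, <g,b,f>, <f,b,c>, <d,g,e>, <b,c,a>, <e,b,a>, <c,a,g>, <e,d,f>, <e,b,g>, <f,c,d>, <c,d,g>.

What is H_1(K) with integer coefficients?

We work with the vertex ordering a < b < c < d < e < f < g. The simplices of K, each written with vertices in increasing order, are:

  0-simplices (7): a, b, c, d, e, f, g
  1-simplices (18): ab, ac, ae, af, ag, bc, be, bf, bg, cd, cf, cg, de, df, dg, ef, eg, fg
  2-simplices (12): abc, abe, acg, aef, afg, bcf, beg, bfg, cdf, cdg, def, deg

Hence C_0 ≅ Z^7, C_1 ≅ Z^18, C_2 ≅ Z^12.

Boundary ∂_1: C_1 → C_0 maps an edge to its endpoints' difference, ∂[p,q] = q − p.
The 7×18 boundary matrix has rank 6 and Smith normal form diag(1,1,1,1,1,1).

The boundary map ∂_2: C_2 → C_1 sends each 2-simplex [p,q,r] to [q,r] − [p,r] + [p,q]. For instance
  ∂def = ef − df + de,
  ∂bfg = fg − bg + bf.
The resulting 18×12 matrix has rank 12, and its Smith normal form has invariant factors (1,1,1,1,1,1,1,1,1,1,1,2).

From H_k ≅ ker(∂_k) / im(∂_{k+1}) we obtain:

  H_1: rank ker ∂_1 − rank ∂_2 = (18 − 6) − 12 = 0, and ∂_2 has invariant factor 2 > 1, so H_1 ≅ Z_2.

H_1 = Z_2.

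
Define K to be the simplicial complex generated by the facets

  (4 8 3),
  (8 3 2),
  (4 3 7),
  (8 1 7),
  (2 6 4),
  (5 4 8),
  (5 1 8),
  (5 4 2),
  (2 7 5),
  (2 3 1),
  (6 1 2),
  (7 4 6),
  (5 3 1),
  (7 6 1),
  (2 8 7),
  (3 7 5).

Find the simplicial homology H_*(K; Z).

H_0 = Z,  H_1 = Z^2,  H_2 = Z.

We work with the vertex ordering 1 < 2 < 3 < 4 < 5 < 6 < 7 < 8. The simplices of K, each written with vertices in increasing order, are:

  0-simplices (8): [1], [2], [3], [4], [5], [6], [7], [8]
  1-simplices (24): (24 of them)
  2-simplices (16): [1,2,3], [1,2,6], [1,3,5], [1,5,8], [1,6,7], [1,7,8], [2,3,8], [2,4,5], [2,4,6], [2,5,7], [2,7,8], [3,4,7], [3,4,8], [3,5,7], [4,5,8], [4,6,7]

giving chain groups C_0 ≅ Z^8, C_1 ≅ Z^24, C_2 ≅ Z^16.

Boundary ∂_1: C_1 → C_0 sends each edge [p,q] (with p < q) to q − p.
As a 8×24 matrix over Z this has rank 7, with invariant factors (1,1,1,1,1,1,1).

∂_2: C_2 → C_1 acts by ∂[p,q,r] = [q,r] − [p,r] + [p,q]. For instance
  ∂[4,5,8] = [5,8] − [4,8] + [4,5],
  ∂[1,3,5] = [3,5] − [1,5] + [1,3].
This gives a 24×16 integer matrix of rank 15; reducing to Smith normal form yields diagonal entries (1,1,1,1,1,1,1,1,1,1,1,1,1,1,1).

From H_k ≅ ker(∂_k) / im(∂_{k+1}) we obtain:

  H_0: rank C_0 − rank ∂_1 = 8 − 7 = 1, and the invariant factors of ∂_1 are all 1, so H_0 = Z.
  H_1: rank ker ∂_1 − rank ∂_2 = (24 − 7) − 15 = 2, and the invariant factors of ∂_2 are all 1, so H_1 = Z^2.
  H_2: rank ker ∂_2 − rank ∂_3 = (16 − 15) − 0 = 1, and there is no ∂_3, so H_2 = Z.

As a check, the Euler characteristic is 8 − 24 + 16 = 0, which agrees with 1 − 2 + 1 = 0.
(K is a triangulation of the torus T^2.)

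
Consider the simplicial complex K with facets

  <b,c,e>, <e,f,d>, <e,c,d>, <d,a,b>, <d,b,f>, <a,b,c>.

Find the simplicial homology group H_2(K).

Fix the vertex order a < b < c < d < e < f and write every simplex with vertices in increasing order. Then dim K = 2 and the simplices of K are:

  0-simplices (6): a, b, c, d, e, f
  1-simplices (12): ab, ac, ad, bc, bd, be, bf, cd, ce, de, df, ef
  2-simplices (6): abc, abd, bce, bdf, cde, def

Hence C_0 ≅ Z^6, C_1 ≅ Z^12, C_2 ≅ Z^6.

∂_1: C_1 → C_0 maps an edge to its endpoints' difference, ∂[p,q] = q − p. For instance
  ∂ef = f − e.
The resulting 6×12 matrix has rank 5, and its Smith normal form has invariant factors (1,1,1,1,1).

∂_2: C_2 → C_1 sends each 2-simplex [p,q,r] to [q,r] − [p,r] + [p,q]. For instance
  ∂cde = de − ce + cd,
  ∂abd = bd − ad + ab.
The resulting 12×6 matrix has rank 6, and its Smith normal form has invariant factors (1,1,1,1,1,1).

From H_k ≅ ker(∂_k) / im(∂_{k+1}) we obtain:

  H_2: rank ker ∂_2 − rank ∂_3 = (6 − 6) − 0 = 0, and there is no ∂_3, so H_2 = 0.

H_2 = 0.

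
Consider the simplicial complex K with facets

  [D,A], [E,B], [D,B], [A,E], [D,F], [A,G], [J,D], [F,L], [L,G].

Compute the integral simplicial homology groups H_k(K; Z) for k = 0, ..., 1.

Take the total order A < B < D < E < F < G < J < L on the vertex set. Then K (dimension 1) consists of the simplices:

  0-simplices (8): A, B, D, E, F, G, J, L
  1-simplices (9): AD, AE, AG, BD, BE, DF, DJ, FL, GL

so the chain groups are C_0 ≅ Z^8, C_1 ≅ Z^9.

The boundary map ∂_1: C_1 → C_0 is given by ∂[p,q] = [q] − [p].
As a 8×9 matrix over Z this has rank 7, with invariant factors (1,1,1,1,1,1,1).

From H_k ≅ ker(∂_k) / im(∂_{k+1}) we obtain:

  H_0: rank C_0 − rank ∂_1 = 8 − 7 = 1, and the invariant factors of ∂_1 are all 1, so H_0 = Z.
  H_1: rank ker ∂_1 − rank ∂_2 = (9 − 7) − 0 = 2, and there is no ∂_2, so H_1 = Z^2.

H_0 = Z,  H_1 = Z^2.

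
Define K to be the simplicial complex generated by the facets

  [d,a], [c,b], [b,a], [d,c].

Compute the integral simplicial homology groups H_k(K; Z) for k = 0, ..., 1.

H_0 ≅ Z,  H_1 ≅ Z.

We work with the vertex ordering a < b < c < d. The simplices of K, each written with vertices in increasing order, are:

  0-simplices (4): a, b, c, d
  1-simplices (4): ab, ad, bc, cd

so the chain groups are C_0 ≅ Z^4, C_1 ≅ Z^4.

∂_1: C_1 → C_0 maps an edge to its endpoints' difference, ∂[p,q] = q − p. For instance
  ∂cd = d − c.
This gives a 4×4 integer matrix of rank 3; reducing to Smith normal form yields diagonal entries (1,1,1).

Computing H_k = (kernel of ∂_k) / (image of ∂_{k+1}):

  H_0: rank C_0 − rank ∂_1 = 4 − 3 = 1, and the invariant factors of ∂_1 are all 1, so H_0 ≅ Z.
  H_1: rank ker ∂_1 − rank ∂_2 = (4 − 3) − 0 = 1, and there is no ∂_2, so H_1 ≅ Z.

As a check, the Euler characteristic is 4 − 4 = 0, which agrees with 1 − 1 = 0.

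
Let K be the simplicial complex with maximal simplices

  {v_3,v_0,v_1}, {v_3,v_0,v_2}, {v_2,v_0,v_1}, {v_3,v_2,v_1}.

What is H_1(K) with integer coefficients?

We work with the vertex ordering v_0 < v_1 < v_2 < v_3. The simplices of K, each written with vertices in increasing order, are:

  0-simplices (4): [v_0], [v_1], [v_2], [v_3]
  1-simplices (6): [v_0,v_1], [v_0,v_2], [v_0,v_3], [v_1,v_2], [v_1,v_3], [v_2,v_3]
  2-simplices (4): [v_0,v_1,v_2], [v_0,v_1,v_3], [v_0,v_2,v_3], [v_1,v_2,v_3]

Hence C_0 ≅ Z^4, C_1 ≅ Z^6, C_2 ≅ Z^4.

Boundary ∂_1: C_1 → C_0 maps an edge to its endpoints' difference, ∂[p,q] = q − p.
As a 4×6 matrix over Z this has rank 3, with invariant factors (1,1,1).

Boundary ∂_2: C_2 → C_1 acts by ∂[p,q,r] = [q,r] − [p,r] + [p,q]. For instance
  ∂[v_1,v_2,v_3] = [v_2,v_3] − [v_1,v_3] + [v_1,v_2],
  ∂[v_0,v_1,v_3] = [v_1,v_3] − [v_0,v_3] + [v_0,v_1].
This gives a 6×4 integer matrix of rank 3; reducing to Smith normal form yields diagonal entries (1,1,1).

Computing H_k = (kernel of ∂_k) / (image of ∂_{k+1}):

  H_1: rank ker ∂_1 − rank ∂_2 = (6 − 3) − 3 = 0, and the invariant factors of ∂_2 are all 1, so H_1 ≅ 0.

(K is a triangulation of the 2-sphere S^2.)

H_1 = 0.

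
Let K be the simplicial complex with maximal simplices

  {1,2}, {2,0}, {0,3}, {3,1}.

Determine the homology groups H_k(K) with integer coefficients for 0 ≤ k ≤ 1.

H_0 = Z,  H_1 = Z.

We work with the vertex ordering 0 < 1 < 2 < 3. The simplices of K, each written with vertices in increasing order, are:

  0-simplices (4): [0], [1], [2], [3]
  1-simplices (4): [0,2], [0,3], [1,2], [1,3]

giving chain groups C_0 ≅ Z^4, C_1 ≅ Z^4.

∂_1: C_1 → C_0 sends each edge [p,q] (with p < q) to q − p.
This gives a 4×4 integer matrix of rank 3; reducing to Smith normal form yields diagonal entries (1,1,1).

Now H_k = ker ∂_k / im ∂_{k+1}, so:

  H_0: rank C_0 − rank ∂_1 = 4 − 3 = 1, and the invariant factors of ∂_1 are all 1, so H_0 ≅ Z.
  H_1: rank ker ∂_1 − rank ∂_2 = (4 − 3) − 0 = 1, and there is no ∂_2, so H_1 ≅ Z.

As a check, the Euler characteristic is 4 − 4 = 0, which agrees with 1 − 1 = 0.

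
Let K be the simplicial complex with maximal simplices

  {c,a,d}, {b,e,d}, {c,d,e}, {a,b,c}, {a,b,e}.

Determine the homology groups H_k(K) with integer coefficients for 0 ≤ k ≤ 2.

H_0 = Z,  H_1 = Z,  H_2 = 0.

K has 5 vertices, 10 edges, 5 triangles.
rank ∂_0 = 0, rank ∂_1 = 4 ⇒ b_0 = 5 − 0 − 4 = 1; all invariant factors of ∂_1 are 1 so no torsion. So H_0 ≅ Z.
rank ∂_1 = 4, rank ∂_2 = 5 ⇒ b_1 = 10 − 4 − 5 = 1; all invariant factors of ∂_2 are 1 so no torsion. So H_1 ≅ Z.
rank ∂_2 = 5, rank ∂_3 = 0 ⇒ b_2 = 5 − 5 − 0 = 0. So H_2 ≅ 0.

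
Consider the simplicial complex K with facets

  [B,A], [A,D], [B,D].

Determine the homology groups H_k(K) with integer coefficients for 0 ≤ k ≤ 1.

H_0 = Z,  H_1 = Z.

Order the vertices as A < B < D. Listing each simplex with vertices in this order, K has dimension 1 with simplices:

  0-simplices (3): A, B, D
  1-simplices (3): AB, AD, BD

giving chain groups C_0 ≅ Z^3, C_1 ≅ Z^3.

∂_1: C_1 → C_0 sends each edge [p,q] (with p < q) to q − p. For instance
  ∂AD = D − A.
This gives a 3×3 integer matrix of rank 2; reducing to Smith normal form yields diagonal entries (1,1).

Reading off H_k = ker ∂_k / im ∂_{k+1}:

  H_0: rank C_0 − rank ∂_1 = 3 − 2 = 1, and the invariant factors of ∂_1 are all 1, so H_0 = Z.
  H_1: rank ker ∂_1 − rank ∂_2 = (3 − 2) − 0 = 1, and there is no ∂_2, so H_1 = Z.

As a check, the Euler characteristic is 3 − 3 = 0, which agrees with 1 − 1 = 0.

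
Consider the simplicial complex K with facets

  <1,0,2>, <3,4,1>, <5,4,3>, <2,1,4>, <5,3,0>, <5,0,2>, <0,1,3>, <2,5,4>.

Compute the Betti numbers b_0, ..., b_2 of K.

b_0 = 1, b_1 = 0, b_2 = 1.

Fix the vertex order 0 < 1 < 2 < 3 < 4 < 5 and write every simplex with vertices in increasing order. Then dim K = 2 and the simplices of K are:

  0-simplices (6): [0], [1], [2], [3], [4], [5]
  1-simplices (12): [0,1], [0,2], [0,3], [0,5], [1,2], [1,3], [1,4], [2,4], [2,5], [3,4], [3,5], [4,5]
  2-simplices (8): [0,1,2], [0,1,3], [0,2,5], [0,3,5], [1,2,4], [1,3,4], [2,4,5], [3,4,5]

Hence C_0 ≅ Z^6, C_1 ≅ Z^12, C_2 ≅ Z^8.

∂_1: C_1 → C_0 sends each edge [p,q] (with p < q) to q − p.
As a 6×12 matrix over Z this has rank 5, with invariant factors (1,1,1,1,1).

Boundary ∂_2: C_2 → C_1 acts by ∂[p,q,r] = [q,r] − [p,r] + [p,q]. For instance
  ∂[0,1,3] = [1,3] − [0,3] + [0,1],
  ∂[3,4,5] = [4,5] − [3,5] + [3,4].
This gives a 12×8 integer matrix of rank 7; reducing to Smith normal form yields diagonal entries (1,1,1,1,1,1,1).

Reading off H_k = ker ∂_k / im ∂_{k+1}:

  H_0: rank C_0 − rank ∂_1 = 6 − 5 = 1, and the invariant factors of ∂_1 are all 1, so H_0 ≅ Z.
  H_1: rank ker ∂_1 − rank ∂_2 = (12 − 5) − 7 = 0, and the invariant factors of ∂_2 are all 1, so H_1 ≅ 0.
  H_2: rank ker ∂_2 − rank ∂_3 = (8 − 7) − 0 = 1, and there is no ∂_3, so H_2 ≅ Z.

Hence the Betti numbers are b_0 = 1, b_1 = 0, b_2 = 1.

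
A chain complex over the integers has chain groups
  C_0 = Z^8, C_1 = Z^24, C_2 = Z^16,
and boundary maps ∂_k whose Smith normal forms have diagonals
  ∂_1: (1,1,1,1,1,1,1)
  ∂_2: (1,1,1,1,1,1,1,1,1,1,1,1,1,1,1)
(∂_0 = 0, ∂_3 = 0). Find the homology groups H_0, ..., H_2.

H_0 ≅ Z,  H_1 ≅ Z^2,  H_2 ≅ Z.

H_0: b_0 = 8 − 0 − 7 = 1; torsion from ∂_1 factors > 1: none. So H_0 ≅ Z.
H_1: b_1 = 24 − 7 − 15 = 2; torsion from ∂_2 factors > 1: none. So H_1 ≅ Z^2.
H_2: b_2 = 16 − 15 − 0 = 1; torsion from ∂_3 factors > 1: none. So H_2 ≅ Z.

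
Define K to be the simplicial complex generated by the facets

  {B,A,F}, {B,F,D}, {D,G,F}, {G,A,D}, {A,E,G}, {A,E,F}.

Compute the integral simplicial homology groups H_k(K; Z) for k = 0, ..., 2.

K has 6 vertices, 12 edges, 6 triangles.
rank ∂_0 = 0, rank ∂_1 = 5 ⇒ b_0 = 6 − 0 − 5 = 1; all invariant factors of ∂_1 are 1 so no torsion. So H_0 ≅ Z.
rank ∂_1 = 5, rank ∂_2 = 6 ⇒ b_1 = 12 − 5 − 6 = 1; all invariant factors of ∂_2 are 1 so no torsion. So H_1 ≅ Z.
rank ∂_2 = 6, rank ∂_3 = 0 ⇒ b_2 = 6 − 6 − 0 = 0. So H_2 ≅ 0.

H_0 = Z,  H_1 = Z,  H_2 = 0.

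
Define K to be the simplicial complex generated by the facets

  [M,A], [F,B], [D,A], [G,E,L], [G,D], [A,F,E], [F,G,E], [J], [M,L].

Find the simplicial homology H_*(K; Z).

H_0 ≅ Z^2,  H_1 ≅ Z^2,  H_2 = 0.

Take the total order A < B < D < E < F < G < J < L < M on the vertex set. Then K (dimension 2) consists of the simplices:

  0-simplices (9): A, B, D, E, F, G, J, L, M
  1-simplices (12): AD, AE, AF, AM, BF, DG, EF, EG, EL, FG, GL, LM
  2-simplices (3): AEF, EFG, EGL

so the chain groups are C_0 ≅ Z^9, C_1 ≅ Z^12, C_2 ≅ Z^3.

Boundary ∂_1: C_1 → C_0 is given by ∂[p,q] = [q] − [p]. For instance
  ∂EG = G − E.
This gives a 9×12 integer matrix of rank 7; reducing to Smith normal form yields diagonal entries (1,1,1,1,1,1,1).

∂_2: C_2 → C_1 sends each 2-simplex [p,q,r] to [q,r] − [p,r] + [p,q]. For instance
  ∂EGL = GL − EL + EG,
  ∂AEF = EF − AF + AE.
This gives a 12×3 integer matrix of rank 3; reducing to Smith normal form yields diagonal entries (1,1,1).

Computing H_k = (kernel of ∂_k) / (image of ∂_{k+1}):

  H_0: rank C_0 − rank ∂_1 = 9 − 7 = 2, and the invariant factors of ∂_1 are all 1, so H_0 = Z^2.
  H_1: rank ker ∂_1 − rank ∂_2 = (12 − 7) − 3 = 2, and the invariant factors of ∂_2 are all 1, so H_1 = Z^2.
  H_2: rank ker ∂_2 − rank ∂_3 = (3 − 3) − 0 = 0, and there is no ∂_3, so H_2 = 0.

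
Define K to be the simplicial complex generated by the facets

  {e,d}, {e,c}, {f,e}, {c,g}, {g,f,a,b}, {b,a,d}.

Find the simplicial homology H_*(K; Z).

H_0 ≅ Z,  H_1 ≅ Z^2,  H_2 = 0,  H_3 = 0.

Take the total order a < b < c < d < e < f < g on the vertex set. Then K (dimension 3) consists of the simplices:

  0-simplices (7): a, b, c, d, e, f, g
  1-simplices (12): ab, ad, af, ag, bd, bf, bg, ce, cg, de, ef, fg
  2-simplices (5): abd, abf, abg, afg, bfg
  3-simplices (1): abfg

Hence C_0 ≅ Z^7, C_1 ≅ Z^12, C_2 ≅ Z^5, C_3 ≅ Z^1.

Boundary ∂_1: C_1 → C_0 maps an edge to its endpoints' difference, ∂[p,q] = q − p. For instance
  ∂ag = g − a.
The resulting 7×12 matrix has rank 6, and its Smith normal form has invariant factors (1,1,1,1,1,1).

The boundary map ∂_2: C_2 → C_1 maps a triangle to the signed sum of its edges. For instance
  ∂afg = fg − ag + af,
  ∂abg = bg − ag + ab.
As a 12×5 matrix over Z this has rank 4, with invariant factors (1,1,1,1).

∂_3: C_3 → C_2 sends each 3-simplex σ to the alternating sum Σ_i (−1)^i (σ with its i-th vertex removed). For instance
  ∂abfg = bfg − afg + abg − abf.
This gives a 5×1 integer matrix of rank 1; reducing to Smith normal form yields diagonal entries (1).

From H_k ≅ ker(∂_k) / im(∂_{k+1}) we obtain:

  H_0: rank C_0 − rank ∂_1 = 7 − 6 = 1, and the invariant factors of ∂_1 are all 1, so H_0 = Z.
  H_1: rank ker ∂_1 − rank ∂_2 = (12 − 6) − 4 = 2, and the invariant factors of ∂_2 are all 1, so H_1 = Z^2.
  H_2: rank ker ∂_2 − rank ∂_3 = (5 − 4) − 1 = 0, and the invariant factors of ∂_3 are all 1, so H_2 = 0.
  H_3: rank ker ∂_3 − rank ∂_4 = (1 − 1) − 0 = 0, and there is no ∂_4, so H_3 = 0.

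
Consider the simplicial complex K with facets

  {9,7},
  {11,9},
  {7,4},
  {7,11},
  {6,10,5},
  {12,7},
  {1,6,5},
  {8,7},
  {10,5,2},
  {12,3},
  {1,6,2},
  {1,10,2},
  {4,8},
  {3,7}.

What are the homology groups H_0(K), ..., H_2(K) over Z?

Fix the vertex order 1 < 2 < 3 < 4 < 5 < 6 < 7 < 8 < 9 < 10 < 11 < 12 and write every simplex with vertices in increasing order. Then dim K = 2 and the simplices of K are:

  0-simplices (12): [1], [2], [3], [4], [5], [6], [7], [8], [9], [10], [11], [12]
  1-simplices (19): [1,2], [1,5], [1,6], [1,10], [2,5], [2,6], [2,10], [3,7], [3,12], [4,7], [4,8], [5,6], [5,10], [6,10], [7,8], [7,9], [7,11], [7,12], [9,11]
  2-simplices (5): [1,2,6], [1,2,10], [1,5,6], [2,5,10], [5,6,10]

so the chain groups are C_0 ≅ Z^12, C_1 ≅ Z^19, C_2 ≅ Z^5.

∂_1: C_1 → C_0 maps an edge to its endpoints' difference, ∂[p,q] = q − p.
The resulting 12×19 matrix has rank 10, and its Smith normal form has invariant factors (1,1,1,1,1,1,1,1,1,1).

The boundary map ∂_2: C_2 → C_1 acts by ∂[p,q,r] = [q,r] − [p,r] + [p,q]. For instance
  ∂[1,5,6] = [5,6] − [1,6] + [1,5],
  ∂[2,5,10] = [5,10] − [2,10] + [2,5].
The 19×5 boundary matrix has rank 5 and Smith normal form diag(1,1,1,1,1).

Computing H_k = (kernel of ∂_k) / (image of ∂_{k+1}):

  H_0: rank C_0 − rank ∂_1 = 12 − 10 = 2, and the invariant factors of ∂_1 are all 1, so H_0 = Z^2.
  H_1: rank ker ∂_1 − rank ∂_2 = (19 − 10) − 5 = 4, and the invariant factors of ∂_2 are all 1, so H_1 = Z^4.
  H_2: rank ker ∂_2 − rank ∂_3 = (5 − 5) − 0 = 0, and there is no ∂_3, so H_2 = 0.

(K is a triangulation of the disjoint union of a wedge of 3 circles and the Möbius band.)

H_0 = Z^2,  H_1 = Z^4,  H_2 = 0.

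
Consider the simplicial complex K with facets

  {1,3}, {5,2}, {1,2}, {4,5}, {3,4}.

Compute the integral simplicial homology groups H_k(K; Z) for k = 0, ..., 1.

Order the vertices as 1 < 2 < 3 < 4 < 5. Listing each simplex with vertices in this order, K has dimension 1 with simplices:

  0-simplices (5): [1], [2], [3], [4], [5]
  1-simplices (5): [1,2], [1,3], [2,5], [3,4], [4,5]

Hence C_0 ≅ Z^5, C_1 ≅ Z^5.

The boundary map ∂_1: C_1 → C_0 sends each edge [p,q] (with p < q) to q − p.
As a 5×5 matrix over Z this has rank 4, with invariant factors (1,1,1,1).

Now H_k = ker ∂_k / im ∂_{k+1}, so:

  H_0: rank C_0 − rank ∂_1 = 5 − 4 = 1, and the invariant factors of ∂_1 are all 1, so H_0 = Z.
  H_1: rank ker ∂_1 − rank ∂_2 = (5 − 4) − 0 = 1, and there is no ∂_2, so H_1 = Z.

H_0 ≅ Z,  H_1 ≅ Z.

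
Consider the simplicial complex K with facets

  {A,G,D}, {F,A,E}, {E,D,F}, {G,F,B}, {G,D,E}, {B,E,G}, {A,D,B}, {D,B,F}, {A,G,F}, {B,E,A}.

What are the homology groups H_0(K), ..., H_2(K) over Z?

Take the total order A < B < D < E < F < G on the vertex set. Then K (dimension 2) consists of the simplices:

  0-simplices (6): A, B, D, E, F, G
  1-simplices (15): AB, AD, AE, AF, AG, BD, BE, BF, BG, DE, DF, DG, EF, EG, FG
  2-simplices (10): ABD, ABE, ADG, AEF, AFG, BDF, BEG, BFG, DEF, DEG

so the chain groups are C_0 ≅ Z^6, C_1 ≅ Z^15, C_2 ≅ Z^10.

∂_1: C_1 → C_0 sends each edge [p,q] (with p < q) to q − p.
This gives a 6×15 integer matrix of rank 5; reducing to Smith normal form yields diagonal entries (1,1,1,1,1).

Boundary ∂_2: C_2 → C_1 sends each 2-simplex [p,q,r] to [q,r] − [p,r] + [p,q]. For instance
  ∂DEG = EG − DG + DE,
  ∂BEG = EG − BG + BE.
The resulting 15×10 matrix has rank 10, and its Smith normal form has invariant factors (1,1,1,1,1,1,1,1,1,2).

Now H_k = ker ∂_k / im ∂_{k+1}, so:

  H_0: rank C_0 − rank ∂_1 = 6 − 5 = 1, and the invariant factors of ∂_1 are all 1, so H_0 = Z.
  H_1: rank ker ∂_1 − rank ∂_2 = (15 − 5) − 10 = 0, and ∂_2 has invariant factor 2 > 1, so H_1 = Z/2.
  H_2: rank ker ∂_2 − rank ∂_3 = (10 − 10) − 0 = 0, and there is no ∂_3, so H_2 = 0.

As a check, the Euler characteristic is 6 − 15 + 10 = 1, which agrees with 1 − 0 + 0 = 1.

H_0 ≅ Z,  H_1 ≅ Z/2,  H_2 = 0.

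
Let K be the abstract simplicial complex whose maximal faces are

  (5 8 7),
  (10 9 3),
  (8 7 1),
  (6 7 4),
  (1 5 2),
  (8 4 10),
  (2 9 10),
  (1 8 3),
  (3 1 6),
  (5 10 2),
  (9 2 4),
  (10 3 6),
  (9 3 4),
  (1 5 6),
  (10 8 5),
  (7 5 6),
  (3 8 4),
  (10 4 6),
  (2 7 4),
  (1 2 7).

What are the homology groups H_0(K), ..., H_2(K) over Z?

Take the total order 1 < 2 < 3 < 4 < 5 < 6 < 7 < 8 < 9 < 10 on the vertex set. Then K (dimension 2) consists of the simplices:

  0-simplices (10): [1], [2], [3], [4], [5], [6], [7], [8], [9], [10]
  1-simplices (30): (30 of them)
  2-simplices (20): (20 of them)

giving chain groups C_0 ≅ Z^10, C_1 ≅ Z^30, C_2 ≅ Z^20.

∂_1: C_1 → C_0 sends each edge [p,q] (with p < q) to q − p.
The resulting 10×30 matrix has rank 9, and its Smith normal form has invariant factors (1,1,1,1,1,1,1,1,1).

The boundary map ∂_2: C_2 → C_1 maps a triangle to the signed sum of its edges. For instance
  ∂[2,4,9] = [4,9] − [2,9] + [2,4],
  ∂[4,6,10] = [6,10] − [4,10] + [4,6].
This gives a 30×20 integer matrix of rank 20; reducing to Smith normal form yields diagonal entries (1,1,1,1,1,1,1,1,1,1,1,1,1,1,1,1,1,1,1,2).

From H_k ≅ ker(∂_k) / im(∂_{k+1}) we obtain:

  H_0: rank C_0 − rank ∂_1 = 10 − 9 = 1, and the invariant factors of ∂_1 are all 1, so H_0 ≅ Z.
  H_1: rank ker ∂_1 − rank ∂_2 = (30 − 9) − 20 = 1, and ∂_2 has invariant factor 2 > 1, so H_1 ≅ Z ⊕ Z/2Z.
  H_2: rank ker ∂_2 − rank ∂_3 = (20 − 20) − 0 = 0, and there is no ∂_3, so H_2 ≅ 0.

As a check, the Euler characteristic is 10 − 30 + 20 = 0, which agrees with 1 − 1 + 0 = 0.

H_0 = Z,  H_1 = Z ⊕ Z/2Z,  H_2 = 0.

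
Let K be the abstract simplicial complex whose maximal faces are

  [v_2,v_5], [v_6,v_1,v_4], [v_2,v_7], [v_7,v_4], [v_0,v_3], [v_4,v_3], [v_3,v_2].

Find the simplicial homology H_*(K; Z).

H_0 = Z,  H_1 = Z,  H_2 = 0.

Take the total order v_0 < v_1 < v_2 < v_3 < v_4 < v_5 < v_6 < v_7 on the vertex set. Then K (dimension 2) consists of the simplices:

  0-simplices (8): [v_0], [v_1], [v_2], [v_3], [v_4], [v_5], [v_6], [v_7]
  1-simplices (9): [v_0,v_3], [v_1,v_4], [v_1,v_6], [v_2,v_3], [v_2,v_5], [v_2,v_7], [v_3,v_4], [v_4,v_6], [v_4,v_7]
  2-simplices (1): [v_1,v_4,v_6]

Hence C_0 ≅ Z^8, C_1 ≅ Z^9, C_2 ≅ Z^1.

The boundary map ∂_1: C_1 → C_0 sends each edge [p,q] (with p < q) to q − p. For instance
  ∂[v_2,v_5] = [v_5] − [v_2].
This gives a 8×9 integer matrix of rank 7; reducing to Smith normal form yields diagonal entries (1,1,1,1,1,1,1).

∂_2: C_2 → C_1 acts by ∂[p,q,r] = [q,r] − [p,r] + [p,q]. For instance
  ∂[v_1,v_4,v_6] = [v_4,v_6] − [v_1,v_6] + [v_1,v_4].
As a 9×1 matrix over Z this has rank 1, with invariant factors (1).

Reading off H_k = ker ∂_k / im ∂_{k+1}:

  H_0: rank C_0 − rank ∂_1 = 8 − 7 = 1, and the invariant factors of ∂_1 are all 1, so H_0 ≅ Z.
  H_1: rank ker ∂_1 − rank ∂_2 = (9 − 7) − 1 = 1, and the invariant factors of ∂_2 are all 1, so H_1 ≅ Z.
  H_2: rank ker ∂_2 − rank ∂_3 = (1 − 1) − 0 = 0, and there is no ∂_3, so H_2 ≅ 0.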